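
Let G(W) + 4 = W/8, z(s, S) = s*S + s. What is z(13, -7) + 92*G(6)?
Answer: -377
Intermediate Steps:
z(s, S) = s + S*s (z(s, S) = S*s + s = s + S*s)
G(W) = -4 + W/8
z(13, -7) + 92*G(6) = 13*(1 - 7) + 92*(-4 + (⅛)*6) = 13*(-6) + 92*(-4 + ¾) = -78 + 92*(-13/4) = -78 - 299 = -377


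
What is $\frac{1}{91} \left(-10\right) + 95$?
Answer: $\frac{8635}{91} \approx 94.89$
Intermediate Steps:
$\frac{1}{91} \left(-10\right) + 95 = - \frac{10}{91} + 95 = \frac{8635}{91}$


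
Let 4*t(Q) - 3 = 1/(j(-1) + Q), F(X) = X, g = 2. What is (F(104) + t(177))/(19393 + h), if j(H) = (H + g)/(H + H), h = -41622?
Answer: -147909/31387348 ≈ -0.0047124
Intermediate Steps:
j(H) = (2 + H)/(2*H) (j(H) = (H + 2)/(H + H) = (2 + H)/((2*H)) = (2 + H)*(1/(2*H)) = (2 + H)/(2*H))
t(Q) = ¾ + 1/(4*(-½ + Q)) (t(Q) = ¾ + 1/(4*((½)*(2 - 1)/(-1) + Q)) = ¾ + 1/(4*((½)*(-1)*1 + Q)) = ¾ + 1/(4*(-½ + Q)))
(F(104) + t(177))/(19393 + h) = (104 + (-1 + 6*177)/(4*(-1 + 2*177)))/(19393 - 41622) = (104 + (-1 + 1062)/(4*(-1 + 354)))/(-22229) = (104 + (¼)*1061/353)*(-1/22229) = (104 + (¼)*(1/353)*1061)*(-1/22229) = (104 + 1061/1412)*(-1/22229) = (147909/1412)*(-1/22229) = -147909/31387348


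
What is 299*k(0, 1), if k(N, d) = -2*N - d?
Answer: -299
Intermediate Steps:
k(N, d) = -d - 2*N
299*k(0, 1) = 299*(-1*1 - 2*0) = 299*(-1 + 0) = 299*(-1) = -299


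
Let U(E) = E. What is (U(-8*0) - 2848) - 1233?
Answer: -4081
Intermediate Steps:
(U(-8*0) - 2848) - 1233 = (-8*0 - 2848) - 1233 = (0 - 2848) - 1233 = -2848 - 1233 = -4081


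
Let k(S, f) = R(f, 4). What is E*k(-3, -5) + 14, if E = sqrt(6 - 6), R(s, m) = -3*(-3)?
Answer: 14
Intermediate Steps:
R(s, m) = 9
k(S, f) = 9
E = 0 (E = sqrt(0) = 0)
E*k(-3, -5) + 14 = 0*9 + 14 = 0 + 14 = 14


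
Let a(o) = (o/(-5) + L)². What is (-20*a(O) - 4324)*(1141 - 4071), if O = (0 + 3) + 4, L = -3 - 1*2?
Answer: 15069576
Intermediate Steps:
L = -5 (L = -3 - 2 = -5)
O = 7 (O = 3 + 4 = 7)
a(o) = (-5 - o/5)² (a(o) = (o/(-5) - 5)² = (o*(-⅕) - 5)² = (-o/5 - 5)² = (-5 - o/5)²)
(-20*a(O) - 4324)*(1141 - 4071) = (-4*(25 + 7)²/5 - 4324)*(1141 - 4071) = (-4*32²/5 - 4324)*(-2930) = (-4*1024/5 - 4324)*(-2930) = (-20*1024/25 - 4324)*(-2930) = (-4096/5 - 4324)*(-2930) = -25716/5*(-2930) = 15069576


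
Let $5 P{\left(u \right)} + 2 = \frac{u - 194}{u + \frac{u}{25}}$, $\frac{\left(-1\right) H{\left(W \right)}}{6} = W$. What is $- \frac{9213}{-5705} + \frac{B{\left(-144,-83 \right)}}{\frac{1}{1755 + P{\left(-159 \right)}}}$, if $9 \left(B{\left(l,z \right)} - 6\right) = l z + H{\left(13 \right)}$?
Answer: $\frac{82286121339169}{35376705} \approx 2.326 \cdot 10^{6}$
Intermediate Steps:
$H{\left(W \right)} = - 6 W$
$P{\left(u \right)} = - \frac{2}{5} + \frac{5 \left(-194 + u\right)}{26 u}$ ($P{\left(u \right)} = - \frac{2}{5} + \frac{\left(u - 194\right) \frac{1}{u + \frac{u}{25}}}{5} = - \frac{2}{5} + \frac{\left(-194 + u\right) \frac{1}{u + u \frac{1}{25}}}{5} = - \frac{2}{5} + \frac{\left(-194 + u\right) \frac{1}{u + \frac{u}{25}}}{5} = - \frac{2}{5} + \frac{\left(-194 + u\right) \frac{1}{\frac{26}{25} u}}{5} = - \frac{2}{5} + \frac{\left(-194 + u\right) \frac{25}{26 u}}{5} = - \frac{2}{5} + \frac{\frac{25}{26} \frac{1}{u} \left(-194 + u\right)}{5} = - \frac{2}{5} + \frac{5 \left(-194 + u\right)}{26 u}$)
$B{\left(l,z \right)} = - \frac{8}{3} + \frac{l z}{9}$ ($B{\left(l,z \right)} = 6 + \frac{l z - 78}{9} = 6 + \frac{-78 + l z}{9} = 6 + \left(- \frac{26}{3} + \frac{l z}{9}\right) = - \frac{8}{3} + \frac{l z}{9}$)
$- \frac{9213}{-5705} + \frac{B{\left(-144,-83 \right)}}{\frac{1}{1755 + P{\left(-159 \right)}}} = - \frac{9213}{-5705} + \frac{- \frac{8}{3} + \frac{1}{9} \left(-144\right) \left(-83\right)}{\frac{1}{1755 + \frac{-4850 - -4293}{130 \left(-159\right)}}} = \left(-9213\right) \left(- \frac{1}{5705}\right) + \frac{- \frac{8}{3} + 1328}{\frac{1}{1755 + \frac{1}{130} \left(- \frac{1}{159}\right) \left(-4850 + 4293\right)}} = \frac{9213}{5705} + \frac{3976}{3 \frac{1}{1755 + \frac{1}{130} \left(- \frac{1}{159}\right) \left(-557\right)}} = \frac{9213}{5705} + \frac{3976}{3 \frac{1}{1755 + \frac{557}{20670}}} = \frac{9213}{5705} + \frac{3976}{3 \frac{1}{\frac{36276407}{20670}}} = \frac{9213}{5705} + \frac{3976}{3 \cdot \frac{20670}{36276407}} = \frac{9213}{5705} + \frac{3976}{3} \cdot \frac{36276407}{20670} = \frac{9213}{5705} + \frac{72117497116}{31005} = \frac{82286121339169}{35376705}$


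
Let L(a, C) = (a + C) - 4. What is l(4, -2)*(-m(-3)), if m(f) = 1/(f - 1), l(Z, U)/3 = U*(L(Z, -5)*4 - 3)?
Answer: 69/2 ≈ 34.500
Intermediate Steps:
L(a, C) = -4 + C + a (L(a, C) = (C + a) - 4 = -4 + C + a)
l(Z, U) = 3*U*(-39 + 4*Z) (l(Z, U) = 3*(U*((-4 - 5 + Z)*4 - 3)) = 3*(U*((-9 + Z)*4 - 3)) = 3*(U*((-36 + 4*Z) - 3)) = 3*(U*(-39 + 4*Z)) = 3*U*(-39 + 4*Z))
m(f) = 1/(-1 + f)
l(4, -2)*(-m(-3)) = (3*(-2)*(-39 + 4*4))*(-1/(-1 - 3)) = (3*(-2)*(-39 + 16))*(-1/(-4)) = (3*(-2)*(-23))*(-1*(-¼)) = 138*(¼) = 69/2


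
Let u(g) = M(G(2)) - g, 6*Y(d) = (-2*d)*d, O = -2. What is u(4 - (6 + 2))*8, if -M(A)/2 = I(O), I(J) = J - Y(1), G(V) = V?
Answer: 176/3 ≈ 58.667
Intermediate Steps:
Y(d) = -d**2/3 (Y(d) = ((-2*d)*d)/6 = (-2*d**2)/6 = -d**2/3)
I(J) = 1/3 + J (I(J) = J - (-1)*1**2/3 = J - (-1)/3 = J - 1*(-1/3) = J + 1/3 = 1/3 + J)
M(A) = 10/3 (M(A) = -2*(1/3 - 2) = -2*(-5/3) = 10/3)
u(g) = 10/3 - g
u(4 - (6 + 2))*8 = (10/3 - (4 - (6 + 2)))*8 = (10/3 - (4 - 1*8))*8 = (10/3 - (4 - 8))*8 = (10/3 - 1*(-4))*8 = (10/3 + 4)*8 = (22/3)*8 = 176/3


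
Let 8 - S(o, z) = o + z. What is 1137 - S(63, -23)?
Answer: 1169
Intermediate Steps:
S(o, z) = 8 - o - z (S(o, z) = 8 - (o + z) = 8 + (-o - z) = 8 - o - z)
1137 - S(63, -23) = 1137 - (8 - 1*63 - 1*(-23)) = 1137 - (8 - 63 + 23) = 1137 - 1*(-32) = 1137 + 32 = 1169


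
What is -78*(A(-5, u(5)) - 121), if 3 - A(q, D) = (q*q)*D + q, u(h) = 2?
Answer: 12714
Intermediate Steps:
A(q, D) = 3 - q - D*q**2 (A(q, D) = 3 - ((q*q)*D + q) = 3 - (q**2*D + q) = 3 - (D*q**2 + q) = 3 - (q + D*q**2) = 3 + (-q - D*q**2) = 3 - q - D*q**2)
-78*(A(-5, u(5)) - 121) = -78*((3 - 1*(-5) - 1*2*(-5)**2) - 121) = -78*((3 + 5 - 1*2*25) - 121) = -78*((3 + 5 - 50) - 121) = -78*(-42 - 121) = -78*(-163) = 12714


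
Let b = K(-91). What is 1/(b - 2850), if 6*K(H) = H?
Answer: -6/17191 ≈ -0.00034902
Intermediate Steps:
K(H) = H/6
b = -91/6 (b = (⅙)*(-91) = -91/6 ≈ -15.167)
1/(b - 2850) = 1/(-91/6 - 2850) = 1/(-17191/6) = -6/17191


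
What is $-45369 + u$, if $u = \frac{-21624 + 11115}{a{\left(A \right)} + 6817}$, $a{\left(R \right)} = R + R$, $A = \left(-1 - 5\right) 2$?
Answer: $- \frac{308202126}{6793} \approx -45371.0$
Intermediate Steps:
$A = -12$ ($A = \left(-6\right) 2 = -12$)
$a{\left(R \right)} = 2 R$
$u = - \frac{10509}{6793}$ ($u = \frac{-21624 + 11115}{2 \left(-12\right) + 6817} = - \frac{10509}{-24 + 6817} = - \frac{10509}{6793} \approx -1.547$)
$-45369 + u = -45369 - \frac{10509}{6793} = - \frac{308202126}{6793}$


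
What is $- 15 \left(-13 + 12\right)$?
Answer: $15$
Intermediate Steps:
$- 15 \left(-13 + 12\right) = \left(-15\right) \left(-1\right) = 15$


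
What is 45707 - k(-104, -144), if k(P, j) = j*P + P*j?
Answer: 15755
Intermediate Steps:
k(P, j) = 2*P*j (k(P, j) = P*j + P*j = 2*P*j)
45707 - k(-104, -144) = 45707 - 2*(-104)*(-144) = 45707 - 1*29952 = 45707 - 29952 = 15755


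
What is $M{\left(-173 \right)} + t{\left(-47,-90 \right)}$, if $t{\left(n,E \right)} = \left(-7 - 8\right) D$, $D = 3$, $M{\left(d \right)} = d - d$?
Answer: $-45$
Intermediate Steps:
$M{\left(d \right)} = 0$
$t{\left(n,E \right)} = -45$ ($t{\left(n,E \right)} = \left(-7 - 8\right) 3 = \left(-15\right) 3 = -45$)
$M{\left(-173 \right)} + t{\left(-47,-90 \right)} = 0 - 45 = -45$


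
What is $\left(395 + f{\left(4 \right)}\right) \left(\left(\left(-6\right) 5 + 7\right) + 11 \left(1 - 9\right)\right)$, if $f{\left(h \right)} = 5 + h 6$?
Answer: $-47064$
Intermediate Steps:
$f{\left(h \right)} = 5 + 6 h$
$\left(395 + f{\left(4 \right)}\right) \left(\left(\left(-6\right) 5 + 7\right) + 11 \left(1 - 9\right)\right) = \left(395 + \left(5 + 6 \cdot 4\right)\right) \left(\left(\left(-6\right) 5 + 7\right) + 11 \left(1 - 9\right)\right) = \left(395 + \left(5 + 24\right)\right) \left(\left(-30 + 7\right) + 11 \left(-8\right)\right) = \left(395 + 29\right) \left(-23 - 88\right) = 424 \left(-111\right) = -47064$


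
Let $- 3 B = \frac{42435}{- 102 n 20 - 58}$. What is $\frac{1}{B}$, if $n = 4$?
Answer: $\frac{8218}{14145} \approx 0.58098$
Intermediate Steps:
$B = \frac{14145}{8218}$ ($B = - \frac{42435 \frac{1}{- 102 \cdot 4 \cdot 20 - 58}}{3} = - \frac{42435 \frac{1}{\left(-102\right) 80 - 58}}{3} = - \frac{42435 \frac{1}{-8160 - 58}}{3} = - \frac{42435 \frac{1}{-8218}}{3} = - \frac{42435 \left(- \frac{1}{8218}\right)}{3} = \left(- \frac{1}{3}\right) \left(- \frac{42435}{8218}\right) = \frac{14145}{8218} \approx 1.7212$)
$\frac{1}{B} = \frac{1}{\frac{14145}{8218}} = \frac{8218}{14145}$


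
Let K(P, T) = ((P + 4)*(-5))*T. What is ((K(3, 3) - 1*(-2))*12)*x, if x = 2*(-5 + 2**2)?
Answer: 2472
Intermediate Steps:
K(P, T) = T*(-20 - 5*P) (K(P, T) = ((4 + P)*(-5))*T = (-20 - 5*P)*T = T*(-20 - 5*P))
x = -2 (x = 2*(-5 + 4) = 2*(-1) = -2)
((K(3, 3) - 1*(-2))*12)*x = ((-5*3*(4 + 3) - 1*(-2))*12)*(-2) = ((-5*3*7 + 2)*12)*(-2) = ((-105 + 2)*12)*(-2) = -103*12*(-2) = -1236*(-2) = 2472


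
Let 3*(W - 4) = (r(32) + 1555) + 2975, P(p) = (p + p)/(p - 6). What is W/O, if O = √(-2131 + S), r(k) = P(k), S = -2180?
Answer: -59078*I*√479/56043 ≈ -23.071*I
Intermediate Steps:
P(p) = 2*p/(-6 + p) (P(p) = (2*p)/(-6 + p) = 2*p/(-6 + p))
r(k) = 2*k/(-6 + k)
O = 3*I*√479 (O = √(-2131 - 2180) = √(-4311) = 3*I*√479 ≈ 65.658*I)
W = 59078/39 (W = 4 + ((2*32/(-6 + 32) + 1555) + 2975)/3 = 4 + ((2*32/26 + 1555) + 2975)/3 = 4 + ((2*32*(1/26) + 1555) + 2975)/3 = 4 + ((32/13 + 1555) + 2975)/3 = 4 + (20247/13 + 2975)/3 = 4 + (⅓)*(58922/13) = 4 + 58922/39 = 59078/39 ≈ 1514.8)
W/O = 59078/(39*((3*I*√479))) = 59078*(-I*√479/1437)/39 = -59078*I*√479/56043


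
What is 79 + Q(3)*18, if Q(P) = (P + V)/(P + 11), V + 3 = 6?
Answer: 607/7 ≈ 86.714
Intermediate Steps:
V = 3 (V = -3 + 6 = 3)
Q(P) = (3 + P)/(11 + P) (Q(P) = (P + 3)/(P + 11) = (3 + P)/(11 + P))
79 + Q(3)*18 = 79 + ((3 + 3)/(11 + 3))*18 = 79 + (6/14)*18 = 79 + ((1/14)*6)*18 = 79 + (3/7)*18 = 79 + 54/7 = 607/7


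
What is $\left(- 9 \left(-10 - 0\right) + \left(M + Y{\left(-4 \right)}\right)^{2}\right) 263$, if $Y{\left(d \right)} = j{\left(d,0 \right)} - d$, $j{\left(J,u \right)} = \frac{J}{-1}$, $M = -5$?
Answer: $26037$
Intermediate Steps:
$j{\left(J,u \right)} = - J$ ($j{\left(J,u \right)} = J \left(-1\right) = - J$)
$Y{\left(d \right)} = - 2 d$ ($Y{\left(d \right)} = - d - d = - 2 d$)
$\left(- 9 \left(-10 - 0\right) + \left(M + Y{\left(-4 \right)}\right)^{2}\right) 263 = \left(- 9 \left(-10 - 0\right) + \left(-5 - -8\right)^{2}\right) 263 = \left(- 9 \left(-10 + 0\right) + \left(-5 + 8\right)^{2}\right) 263 = \left(\left(-9\right) \left(-10\right) + 3^{2}\right) 263 = \left(90 + 9\right) 263 = 99 \cdot 263 = 26037$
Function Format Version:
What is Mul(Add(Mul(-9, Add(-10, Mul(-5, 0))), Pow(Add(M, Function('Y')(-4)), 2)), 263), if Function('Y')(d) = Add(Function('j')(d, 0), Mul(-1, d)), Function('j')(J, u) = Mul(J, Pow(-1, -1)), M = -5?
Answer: 26037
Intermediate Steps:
Function('j')(J, u) = Mul(-1, J) (Function('j')(J, u) = Mul(J, -1) = Mul(-1, J))
Function('Y')(d) = Mul(-2, d) (Function('Y')(d) = Add(Mul(-1, d), Mul(-1, d)) = Mul(-2, d))
Mul(Add(Mul(-9, Add(-10, Mul(-5, 0))), Pow(Add(M, Function('Y')(-4)), 2)), 263) = Mul(Add(Mul(-9, Add(-10, Mul(-5, 0))), Pow(Add(-5, Mul(-2, -4)), 2)), 263) = Mul(Add(Mul(-9, Add(-10, 0)), Pow(Add(-5, 8), 2)), 263) = Mul(Add(Mul(-9, -10), Pow(3, 2)), 263) = Mul(Add(90, 9), 263) = Mul(99, 263) = 26037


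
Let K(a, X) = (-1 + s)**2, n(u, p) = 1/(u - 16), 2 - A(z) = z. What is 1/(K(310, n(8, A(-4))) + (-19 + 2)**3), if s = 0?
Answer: -1/4912 ≈ -0.00020358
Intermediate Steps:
A(z) = 2 - z
n(u, p) = 1/(-16 + u)
K(a, X) = 1 (K(a, X) = (-1 + 0)**2 = (-1)**2 = 1)
1/(K(310, n(8, A(-4))) + (-19 + 2)**3) = 1/(1 + (-19 + 2)**3) = 1/(1 + (-17)**3) = 1/(1 - 4913) = 1/(-4912) = -1/4912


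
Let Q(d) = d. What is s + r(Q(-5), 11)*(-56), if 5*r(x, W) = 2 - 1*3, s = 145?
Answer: 781/5 ≈ 156.20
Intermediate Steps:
r(x, W) = -⅕ (r(x, W) = (2 - 1*3)/5 = (2 - 3)/5 = (⅕)*(-1) = -⅕)
s + r(Q(-5), 11)*(-56) = 145 - ⅕*(-56) = 145 + 56/5 = 781/5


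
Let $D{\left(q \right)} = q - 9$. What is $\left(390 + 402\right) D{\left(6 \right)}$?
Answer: $-2376$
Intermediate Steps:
$D{\left(q \right)} = -9 + q$ ($D{\left(q \right)} = q - 9 = -9 + q$)
$\left(390 + 402\right) D{\left(6 \right)} = \left(390 + 402\right) \left(-9 + 6\right) = 792 \left(-3\right) = -2376$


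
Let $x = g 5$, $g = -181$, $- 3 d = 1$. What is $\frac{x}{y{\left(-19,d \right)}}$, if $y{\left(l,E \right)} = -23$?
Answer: $\frac{905}{23} \approx 39.348$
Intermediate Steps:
$d = - \frac{1}{3}$ ($d = \left(- \frac{1}{3}\right) 1 = - \frac{1}{3} \approx -0.33333$)
$x = -905$ ($x = \left(-181\right) 5 = -905$)
$\frac{x}{y{\left(-19,d \right)}} = - \frac{905}{-23} = \left(-905\right) \left(- \frac{1}{23}\right) = \frac{905}{23}$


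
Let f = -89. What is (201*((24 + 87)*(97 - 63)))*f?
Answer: -67513086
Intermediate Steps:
(201*((24 + 87)*(97 - 63)))*f = (201*((24 + 87)*(97 - 63)))*(-89) = (201*(111*34))*(-89) = (201*3774)*(-89) = 758574*(-89) = -67513086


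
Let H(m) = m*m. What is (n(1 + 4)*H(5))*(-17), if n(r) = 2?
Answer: -850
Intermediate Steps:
H(m) = m²
(n(1 + 4)*H(5))*(-17) = (2*5²)*(-17) = (2*25)*(-17) = 50*(-17) = -850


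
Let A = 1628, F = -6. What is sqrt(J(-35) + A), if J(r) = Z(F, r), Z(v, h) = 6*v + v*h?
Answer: sqrt(1802) ≈ 42.450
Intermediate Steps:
Z(v, h) = 6*v + h*v
J(r) = -36 - 6*r (J(r) = -6*(6 + r) = -36 - 6*r)
sqrt(J(-35) + A) = sqrt((-36 - 6*(-35)) + 1628) = sqrt((-36 + 210) + 1628) = sqrt(174 + 1628) = sqrt(1802)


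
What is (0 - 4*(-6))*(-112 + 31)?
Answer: -1944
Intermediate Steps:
(0 - 4*(-6))*(-112 + 31) = (0 + 24)*(-81) = 24*(-81) = -1944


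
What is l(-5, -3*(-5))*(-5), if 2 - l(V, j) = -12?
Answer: -70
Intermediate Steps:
l(V, j) = 14 (l(V, j) = 2 - 1*(-12) = 2 + 12 = 14)
l(-5, -3*(-5))*(-5) = 14*(-5) = -70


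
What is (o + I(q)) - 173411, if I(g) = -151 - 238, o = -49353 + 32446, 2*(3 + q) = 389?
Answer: -190707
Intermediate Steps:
q = 383/2 (q = -3 + (½)*389 = -3 + 389/2 = 383/2 ≈ 191.50)
o = -16907
I(g) = -389
(o + I(q)) - 173411 = (-16907 - 389) - 173411 = -17296 - 173411 = -190707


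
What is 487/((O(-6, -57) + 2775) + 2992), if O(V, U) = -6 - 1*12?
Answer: 487/5749 ≈ 0.084710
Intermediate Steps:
O(V, U) = -18 (O(V, U) = -6 - 12 = -18)
487/((O(-6, -57) + 2775) + 2992) = 487/((-18 + 2775) + 2992) = 487/(2757 + 2992) = 487/5749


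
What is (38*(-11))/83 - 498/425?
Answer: -218984/35275 ≈ -6.2079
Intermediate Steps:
(38*(-11))/83 - 498/425 = -418*1/83 - 498*1/425 = -418/83 - 498/425 = -218984/35275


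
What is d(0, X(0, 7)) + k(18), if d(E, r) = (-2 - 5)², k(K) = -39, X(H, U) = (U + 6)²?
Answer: 10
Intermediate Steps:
X(H, U) = (6 + U)²
d(E, r) = 49 (d(E, r) = (-7)² = 49)
d(0, X(0, 7)) + k(18) = 49 - 39 = 10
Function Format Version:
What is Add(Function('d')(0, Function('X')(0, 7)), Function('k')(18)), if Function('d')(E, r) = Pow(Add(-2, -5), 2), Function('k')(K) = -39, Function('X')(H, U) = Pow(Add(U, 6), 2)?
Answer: 10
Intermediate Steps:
Function('X')(H, U) = Pow(Add(6, U), 2)
Function('d')(E, r) = 49 (Function('d')(E, r) = Pow(-7, 2) = 49)
Add(Function('d')(0, Function('X')(0, 7)), Function('k')(18)) = Add(49, -39) = 10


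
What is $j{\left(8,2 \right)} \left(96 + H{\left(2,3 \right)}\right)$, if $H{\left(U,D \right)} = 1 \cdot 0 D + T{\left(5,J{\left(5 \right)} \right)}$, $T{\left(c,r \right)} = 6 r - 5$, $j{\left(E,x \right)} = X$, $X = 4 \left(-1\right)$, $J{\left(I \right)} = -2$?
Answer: $-316$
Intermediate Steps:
$X = -4$
$j{\left(E,x \right)} = -4$
$T{\left(c,r \right)} = -5 + 6 r$
$H{\left(U,D \right)} = -17$ ($H{\left(U,D \right)} = 1 \cdot 0 D + \left(-5 + 6 \left(-2\right)\right) = 0 D - 17 = 0 - 17 = -17$)
$j{\left(8,2 \right)} \left(96 + H{\left(2,3 \right)}\right) = - 4 \left(96 - 17\right) = \left(-4\right) 79 = -316$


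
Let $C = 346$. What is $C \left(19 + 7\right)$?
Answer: $8996$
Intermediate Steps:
$C \left(19 + 7\right) = 346 \left(19 + 7\right) = 346 \cdot 26 = 8996$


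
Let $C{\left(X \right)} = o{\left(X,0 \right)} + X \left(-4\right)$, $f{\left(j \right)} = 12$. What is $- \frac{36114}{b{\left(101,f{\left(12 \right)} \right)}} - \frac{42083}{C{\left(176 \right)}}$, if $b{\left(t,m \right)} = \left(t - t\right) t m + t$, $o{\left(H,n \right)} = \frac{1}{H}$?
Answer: $- \frac{3726565534}{12514203} \approx -297.79$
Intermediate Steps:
$b{\left(t,m \right)} = t$ ($b{\left(t,m \right)} = 0 t m + t = 0 m + t = 0 + t = t$)
$C{\left(X \right)} = \frac{1}{X} - 4 X$ ($C{\left(X \right)} = \frac{1}{X} + X \left(-4\right) = \frac{1}{X} - 4 X$)
$- \frac{36114}{b{\left(101,f{\left(12 \right)} \right)}} - \frac{42083}{C{\left(176 \right)}} = - \frac{36114}{101} - \frac{42083}{\frac{1}{176} - 704} = \left(-36114\right) \frac{1}{101} - \frac{42083}{\frac{1}{176} - 704} = - \frac{36114}{101} - \frac{42083}{- \frac{123903}{176}} = - \frac{36114}{101} - - \frac{7406608}{123903} = - \frac{36114}{101} + \frac{7406608}{123903} = - \frac{3726565534}{12514203}$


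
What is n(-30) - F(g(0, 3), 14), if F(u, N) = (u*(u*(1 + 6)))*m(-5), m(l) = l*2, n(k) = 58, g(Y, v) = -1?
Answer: 128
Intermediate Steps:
m(l) = 2*l
F(u, N) = -70*u² (F(u, N) = (u*(u*(1 + 6)))*(2*(-5)) = (u*(u*7))*(-10) = (u*(7*u))*(-10) = (7*u²)*(-10) = -70*u²)
n(-30) - F(g(0, 3), 14) = 58 - (-70)*(-1)² = 58 - (-70) = 58 - 1*(-70) = 58 + 70 = 128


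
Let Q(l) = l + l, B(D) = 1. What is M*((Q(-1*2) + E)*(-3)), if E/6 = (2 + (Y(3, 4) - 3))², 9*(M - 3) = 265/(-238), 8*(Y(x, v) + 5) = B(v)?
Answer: -40040339/22848 ≈ -1752.5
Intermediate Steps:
Y(x, v) = -39/8 (Y(x, v) = -5 + (⅛)*1 = -5 + ⅛ = -39/8)
M = 6161/2142 (M = 3 + (265/(-238))/9 = 3 + (265*(-1/238))/9 = 3 + (⅑)*(-265/238) = 3 - 265/2142 = 6161/2142 ≈ 2.8763)
Q(l) = 2*l
E = 6627/32 (E = 6*(2 + (-39/8 - 3))² = 6*(2 - 63/8)² = 6*(-47/8)² = 6*(2209/64) = 6627/32 ≈ 207.09)
M*((Q(-1*2) + E)*(-3)) = 6161*((2*(-1*2) + 6627/32)*(-3))/2142 = 6161*((2*(-2) + 6627/32)*(-3))/2142 = 6161*((-4 + 6627/32)*(-3))/2142 = 6161*((6499/32)*(-3))/2142 = (6161/2142)*(-19497/32) = -40040339/22848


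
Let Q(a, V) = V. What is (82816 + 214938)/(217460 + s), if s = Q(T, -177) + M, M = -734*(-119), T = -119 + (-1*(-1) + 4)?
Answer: 297754/304629 ≈ 0.97743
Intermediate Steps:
T = -114 (T = -119 + (1 + 4) = -119 + 5 = -114)
M = 87346
s = 87169 (s = -177 + 87346 = 87169)
(82816 + 214938)/(217460 + s) = (82816 + 214938)/(217460 + 87169) = 297754/304629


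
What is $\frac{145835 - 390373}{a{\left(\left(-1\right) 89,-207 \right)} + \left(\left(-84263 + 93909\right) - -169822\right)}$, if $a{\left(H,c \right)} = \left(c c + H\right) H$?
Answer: $\frac{122269}{1813086} \approx 0.067437$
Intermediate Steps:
$a{\left(H,c \right)} = H \left(H + c^{2}\right)$ ($a{\left(H,c \right)} = \left(c^{2} + H\right) H = \left(H + c^{2}\right) H = H \left(H + c^{2}\right)$)
$\frac{145835 - 390373}{a{\left(\left(-1\right) 89,-207 \right)} + \left(\left(-84263 + 93909\right) - -169822\right)} = \frac{145835 - 390373}{\left(-1\right) 89 \left(\left(-1\right) 89 + \left(-207\right)^{2}\right) + \left(\left(-84263 + 93909\right) - -169822\right)} = - \frac{244538}{- 89 \left(-89 + 42849\right) + \left(9646 + 169822\right)} = - \frac{244538}{\left(-89\right) 42760 + 179468} = - \frac{244538}{-3805640 + 179468} = - \frac{244538}{-3626172} = \left(-244538\right) \left(- \frac{1}{3626172}\right) = \frac{122269}{1813086}$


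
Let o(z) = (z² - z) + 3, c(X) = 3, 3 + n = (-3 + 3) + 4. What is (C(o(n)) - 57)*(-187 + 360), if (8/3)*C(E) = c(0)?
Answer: -77331/8 ≈ -9666.4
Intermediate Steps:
n = 1 (n = -3 + ((-3 + 3) + 4) = -3 + (0 + 4) = -3 + 4 = 1)
o(z) = 3 + z² - z
C(E) = 9/8 (C(E) = (3/8)*3 = 9/8)
(C(o(n)) - 57)*(-187 + 360) = (9/8 - 57)*(-187 + 360) = -447/8*173 = -77331/8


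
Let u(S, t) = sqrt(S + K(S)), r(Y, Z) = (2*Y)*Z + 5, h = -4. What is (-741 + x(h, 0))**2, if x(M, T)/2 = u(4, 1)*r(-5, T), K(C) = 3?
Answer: 549781 - 14820*sqrt(7) ≈ 5.1057e+5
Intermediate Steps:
r(Y, Z) = 5 + 2*Y*Z (r(Y, Z) = 2*Y*Z + 5 = 5 + 2*Y*Z)
u(S, t) = sqrt(3 + S) (u(S, t) = sqrt(S + 3) = sqrt(3 + S))
x(M, T) = 2*sqrt(7)*(5 - 10*T) (x(M, T) = 2*(sqrt(3 + 4)*(5 + 2*(-5)*T)) = 2*(sqrt(7)*(5 - 10*T)) = 2*sqrt(7)*(5 - 10*T))
(-741 + x(h, 0))**2 = (-741 + sqrt(7)*(10 - 20*0))**2 = (-741 + sqrt(7)*(10 + 0))**2 = (-741 + sqrt(7)*10)**2 = (-741 + 10*sqrt(7))**2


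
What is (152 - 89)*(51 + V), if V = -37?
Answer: 882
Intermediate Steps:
(152 - 89)*(51 + V) = (152 - 89)*(51 - 37) = 63*14 = 882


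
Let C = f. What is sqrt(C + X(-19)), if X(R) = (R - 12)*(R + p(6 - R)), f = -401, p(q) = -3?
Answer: sqrt(281) ≈ 16.763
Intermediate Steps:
X(R) = (-12 + R)*(-3 + R) (X(R) = (R - 12)*(R - 3) = (-12 + R)*(-3 + R))
C = -401
sqrt(C + X(-19)) = sqrt(-401 + (36 + (-19)**2 - 15*(-19))) = sqrt(-401 + (36 + 361 + 285)) = sqrt(-401 + 682) = sqrt(281)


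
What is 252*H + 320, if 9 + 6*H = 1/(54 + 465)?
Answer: -10020/173 ≈ -57.919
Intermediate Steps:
H = -2335/1557 (H = -3/2 + 1/(6*(54 + 465)) = -3/2 + (⅙)/519 = -3/2 + (⅙)*(1/519) = -3/2 + 1/3114 = -2335/1557 ≈ -1.4997)
252*H + 320 = 252*(-2335/1557) + 320 = -65380/173 + 320 = -10020/173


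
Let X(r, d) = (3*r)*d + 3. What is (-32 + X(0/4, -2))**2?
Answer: 841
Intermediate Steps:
X(r, d) = 3 + 3*d*r (X(r, d) = 3*d*r + 3 = 3 + 3*d*r)
(-32 + X(0/4, -2))**2 = (-32 + (3 + 3*(-2)*(0/4)))**2 = (-32 + (3 + 3*(-2)*(0*(1/4))))**2 = (-32 + (3 + 3*(-2)*0))**2 = (-32 + (3 + 0))**2 = (-32 + 3)**2 = (-29)**2 = 841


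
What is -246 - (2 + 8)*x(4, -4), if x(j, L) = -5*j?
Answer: -46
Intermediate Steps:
-246 - (2 + 8)*x(4, -4) = -246 - (2 + 8)*(-5*4) = -246 - 10*(-20) = -246 - 1*(-200) = -246 + 200 = -46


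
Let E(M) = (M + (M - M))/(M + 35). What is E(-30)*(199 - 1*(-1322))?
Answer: -9126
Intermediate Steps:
E(M) = M/(35 + M) (E(M) = (M + 0)/(35 + M) = M/(35 + M))
E(-30)*(199 - 1*(-1322)) = (-30/(35 - 30))*(199 - 1*(-1322)) = (-30/5)*(199 + 1322) = -30*⅕*1521 = -6*1521 = -9126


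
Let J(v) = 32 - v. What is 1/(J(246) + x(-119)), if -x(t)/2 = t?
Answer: 1/24 ≈ 0.041667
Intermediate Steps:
x(t) = -2*t
1/(J(246) + x(-119)) = 1/((32 - 1*246) - 2*(-119)) = 1/((32 - 246) + 238) = 1/(-214 + 238) = 1/24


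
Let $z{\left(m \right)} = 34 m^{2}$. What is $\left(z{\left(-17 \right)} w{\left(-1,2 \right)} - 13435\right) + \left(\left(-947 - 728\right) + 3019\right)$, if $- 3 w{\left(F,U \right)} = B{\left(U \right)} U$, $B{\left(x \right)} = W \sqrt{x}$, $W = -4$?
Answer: $-12091 + \frac{78608 \sqrt{2}}{3} \approx 24965.0$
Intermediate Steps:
$B{\left(x \right)} = - 4 \sqrt{x}$
$w{\left(F,U \right)} = \frac{4 U^{\frac{3}{2}}}{3}$ ($w{\left(F,U \right)} = - \frac{- 4 \sqrt{U} U}{3} = - \frac{\left(-4\right) U^{\frac{3}{2}}}{3} = \frac{4 U^{\frac{3}{2}}}{3}$)
$\left(z{\left(-17 \right)} w{\left(-1,2 \right)} - 13435\right) + \left(\left(-947 - 728\right) + 3019\right) = \left(34 \left(-17\right)^{2} \frac{4 \cdot 2^{\frac{3}{2}}}{3} - 13435\right) + \left(\left(-947 - 728\right) + 3019\right) = \left(34 \cdot 289 \frac{4 \cdot 2 \sqrt{2}}{3} - 13435\right) + \left(-1675 + 3019\right) = \left(9826 \frac{8 \sqrt{2}}{3} - 13435\right) + 1344 = \left(\frac{78608 \sqrt{2}}{3} - 13435\right) + 1344 = \left(-13435 + \frac{78608 \sqrt{2}}{3}\right) + 1344 = -12091 + \frac{78608 \sqrt{2}}{3}$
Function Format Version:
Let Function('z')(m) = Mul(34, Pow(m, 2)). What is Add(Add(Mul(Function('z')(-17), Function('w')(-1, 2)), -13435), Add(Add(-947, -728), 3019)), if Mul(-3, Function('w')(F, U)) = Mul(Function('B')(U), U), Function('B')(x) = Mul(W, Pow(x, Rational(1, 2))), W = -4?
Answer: Add(-12091, Mul(Rational(78608, 3), Pow(2, Rational(1, 2)))) ≈ 24965.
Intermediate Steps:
Function('B')(x) = Mul(-4, Pow(x, Rational(1, 2)))
Function('w')(F, U) = Mul(Rational(4, 3), Pow(U, Rational(3, 2))) (Function('w')(F, U) = Mul(Rational(-1, 3), Mul(Mul(-4, Pow(U, Rational(1, 2))), U)) = Mul(Rational(-1, 3), Mul(-4, Pow(U, Rational(3, 2)))) = Mul(Rational(4, 3), Pow(U, Rational(3, 2))))
Add(Add(Mul(Function('z')(-17), Function('w')(-1, 2)), -13435), Add(Add(-947, -728), 3019)) = Add(Add(Mul(Mul(34, Pow(-17, 2)), Mul(Rational(4, 3), Pow(2, Rational(3, 2)))), -13435), Add(Add(-947, -728), 3019)) = Add(Add(Mul(Mul(34, 289), Mul(Rational(4, 3), Mul(2, Pow(2, Rational(1, 2))))), -13435), Add(-1675, 3019)) = Add(Add(Mul(9826, Mul(Rational(8, 3), Pow(2, Rational(1, 2)))), -13435), 1344) = Add(Add(Mul(Rational(78608, 3), Pow(2, Rational(1, 2))), -13435), 1344) = Add(Add(-13435, Mul(Rational(78608, 3), Pow(2, Rational(1, 2)))), 1344) = Add(-12091, Mul(Rational(78608, 3), Pow(2, Rational(1, 2))))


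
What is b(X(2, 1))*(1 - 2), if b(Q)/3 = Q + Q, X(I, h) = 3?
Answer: -18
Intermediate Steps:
b(Q) = 6*Q (b(Q) = 3*(Q + Q) = 3*(2*Q) = 6*Q)
b(X(2, 1))*(1 - 2) = (6*3)*(1 - 2) = 18*(-1) = -18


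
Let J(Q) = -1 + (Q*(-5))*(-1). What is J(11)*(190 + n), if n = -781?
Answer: -31914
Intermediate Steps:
J(Q) = -1 + 5*Q (J(Q) = -1 - 5*Q*(-1) = -1 + 5*Q)
J(11)*(190 + n) = (-1 + 5*11)*(190 - 781) = (-1 + 55)*(-591) = 54*(-591) = -31914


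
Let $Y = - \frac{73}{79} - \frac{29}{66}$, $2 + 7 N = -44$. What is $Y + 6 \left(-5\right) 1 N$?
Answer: $\frac{7145557}{36498} \approx 195.78$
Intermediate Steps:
$N = - \frac{46}{7}$ ($N = - \frac{2}{7} + \frac{1}{7} \left(-44\right) = - \frac{2}{7} - \frac{44}{7} = - \frac{46}{7} \approx -6.5714$)
$Y = - \frac{7109}{5214}$ ($Y = \left(-73\right) \frac{1}{79} - \frac{29}{66} = - \frac{73}{79} - \frac{29}{66} = - \frac{7109}{5214} \approx -1.3634$)
$Y + 6 \left(-5\right) 1 N = - \frac{7109}{5214} + 6 \left(-5\right) 1 \left(- \frac{46}{7}\right) = - \frac{7109}{5214} + \left(-30\right) 1 \left(- \frac{46}{7}\right) = - \frac{7109}{5214} - - \frac{1380}{7} = - \frac{7109}{5214} + \frac{1380}{7} = \frac{7145557}{36498}$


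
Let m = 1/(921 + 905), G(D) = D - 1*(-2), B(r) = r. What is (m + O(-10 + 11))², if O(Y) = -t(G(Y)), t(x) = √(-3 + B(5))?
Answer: 6668553/3334276 - √2/913 ≈ 1.9985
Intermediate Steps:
G(D) = 2 + D (G(D) = D + 2 = 2 + D)
t(x) = √2 (t(x) = √(-3 + 5) = √2)
m = 1/1826 ≈ 0.00054764
O(Y) = -√2
(m + O(-10 + 11))² = (1/1826 - √2)²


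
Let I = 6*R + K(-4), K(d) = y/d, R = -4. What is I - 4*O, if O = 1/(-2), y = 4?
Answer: -23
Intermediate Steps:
K(d) = 4/d
I = -25 (I = 6*(-4) + 4/(-4) = -24 + 4*(-¼) = -24 - 1 = -25)
O = -½ ≈ -0.50000
I - 4*O = -25 - 4*(-½) = -25 + 2 = -23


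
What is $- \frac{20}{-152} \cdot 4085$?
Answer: $\frac{1075}{2} \approx 537.5$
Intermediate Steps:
$- \frac{20}{-152} \cdot 4085 = \left(-20\right) \left(- \frac{1}{152}\right) 4085 = \frac{5}{38} \cdot 4085 = \frac{1075}{2}$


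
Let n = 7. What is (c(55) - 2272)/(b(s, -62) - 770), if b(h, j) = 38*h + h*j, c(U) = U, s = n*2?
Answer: 2217/1106 ≈ 2.0045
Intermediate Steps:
s = 14 (s = 7*2 = 14)
(c(55) - 2272)/(b(s, -62) - 770) = (55 - 2272)/(14*(38 - 62) - 770) = -2217/(14*(-24) - 770) = -2217/(-336 - 770) = -2217/(-1106) = -2217*(-1/1106) = 2217/1106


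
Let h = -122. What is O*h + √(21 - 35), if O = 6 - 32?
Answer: 3172 + I*√14 ≈ 3172.0 + 3.7417*I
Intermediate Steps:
O = -26
O*h + √(21 - 35) = -26*(-122) + √(21 - 35) = 3172 + √(-14) = 3172 + I*√14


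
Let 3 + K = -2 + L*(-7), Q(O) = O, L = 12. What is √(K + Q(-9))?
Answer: 7*I*√2 ≈ 9.8995*I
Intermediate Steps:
K = -89 (K = -3 + (-2 + 12*(-7)) = -3 + (-2 - 84) = -3 - 86 = -89)
√(K + Q(-9)) = √(-89 - 9) = √(-98) = 7*I*√2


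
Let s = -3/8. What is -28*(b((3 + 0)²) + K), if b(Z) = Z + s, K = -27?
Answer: 1029/2 ≈ 514.50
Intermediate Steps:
s = -3/8 (s = -3*⅛ = -3/8 ≈ -0.37500)
b(Z) = -3/8 + Z (b(Z) = Z - 3/8 = -3/8 + Z)
-28*(b((3 + 0)²) + K) = -28*((-3/8 + (3 + 0)²) - 27) = -28*((-3/8 + 3²) - 27) = -28*((-3/8 + 9) - 27) = -28*(69/8 - 27) = -28*(-147/8) = 1029/2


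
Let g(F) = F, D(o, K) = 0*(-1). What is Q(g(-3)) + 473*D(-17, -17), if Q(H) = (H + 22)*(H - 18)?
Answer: -399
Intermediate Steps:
D(o, K) = 0
Q(H) = (-18 + H)*(22 + H) (Q(H) = (22 + H)*(-18 + H) = (-18 + H)*(22 + H))
Q(g(-3)) + 473*D(-17, -17) = (-396 + (-3)² + 4*(-3)) + 473*0 = (-396 + 9 - 12) + 0 = -399 + 0 = -399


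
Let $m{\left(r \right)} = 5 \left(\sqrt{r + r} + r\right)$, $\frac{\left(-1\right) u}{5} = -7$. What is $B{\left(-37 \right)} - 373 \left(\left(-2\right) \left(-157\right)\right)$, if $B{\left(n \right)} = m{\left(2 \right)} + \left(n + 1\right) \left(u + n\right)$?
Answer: $-117030$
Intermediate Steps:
$u = 35$ ($u = \left(-5\right) \left(-7\right) = 35$)
$m{\left(r \right)} = 5 r + 5 \sqrt{2} \sqrt{r}$ ($m{\left(r \right)} = 5 \left(\sqrt{2 r} + r\right) = 5 \left(\sqrt{2} \sqrt{r} + r\right) = 5 \left(r + \sqrt{2} \sqrt{r}\right) = 5 r + 5 \sqrt{2} \sqrt{r}$)
$B{\left(n \right)} = 20 + \left(1 + n\right) \left(35 + n\right)$ ($B{\left(n \right)} = \left(5 \cdot 2 + 5 \sqrt{2} \sqrt{2}\right) + \left(n + 1\right) \left(35 + n\right) = \left(10 + 10\right) + \left(1 + n\right) \left(35 + n\right) = 20 + \left(1 + n\right) \left(35 + n\right)$)
$B{\left(-37 \right)} - 373 \left(\left(-2\right) \left(-157\right)\right) = \left(55 + \left(-37\right)^{2} + 36 \left(-37\right)\right) - 373 \left(\left(-2\right) \left(-157\right)\right) = \left(55 + 1369 - 1332\right) - 117122 = 92 - 117122 = -117030$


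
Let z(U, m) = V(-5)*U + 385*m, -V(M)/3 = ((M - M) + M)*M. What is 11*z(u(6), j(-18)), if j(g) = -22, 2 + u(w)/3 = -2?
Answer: -83270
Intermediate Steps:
u(w) = -12 (u(w) = -6 + 3*(-2) = -6 - 6 = -12)
V(M) = -3*M**2 (V(M) = -3*((M - M) + M)*M = -3*(0 + M)*M = -3*M*M = -3*M**2)
z(U, m) = -75*U + 385*m (z(U, m) = (-3*(-5)**2)*U + 385*m = (-3*25)*U + 385*m = -75*U + 385*m)
11*z(u(6), j(-18)) = 11*(-75*(-12) + 385*(-22)) = 11*(900 - 8470) = 11*(-7570) = -83270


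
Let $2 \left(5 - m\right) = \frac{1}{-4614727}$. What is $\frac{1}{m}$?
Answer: $\frac{9229454}{46147271} \approx 0.2$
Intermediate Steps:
$m = \frac{46147271}{9229454}$ ($m = 5 - \frac{1}{2 \left(-4614727\right)} = 5 - - \frac{1}{9229454} = 5 + \frac{1}{9229454} = \frac{46147271}{9229454} \approx 5.0$)
$\frac{1}{m} = \frac{1}{\frac{46147271}{9229454}} = \frac{9229454}{46147271}$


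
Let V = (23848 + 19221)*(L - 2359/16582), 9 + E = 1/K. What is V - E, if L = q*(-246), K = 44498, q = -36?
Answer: 70357895544715872/184466459 ≈ 3.8141e+8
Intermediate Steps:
E = -400481/44498 (E = -9 + 1/44498 = -400481/44498 ≈ -9.0000)
L = 8856 (L = -36*(-246) = 8856)
V = 6324589319477/16582 (V = (23848 + 19221)*(8856 - 2359/16582) = 43069*(8856 - 2359*1/16582) = 43069*(8856 - 2359/16582) = 43069*(146847833/16582) = 6324589319477/16582 ≈ 3.8141e+8)
V - E = 6324589319477/16582 - 1*(-400481/44498) = 6324589319477/16582 + 400481/44498 = 70357895544715872/184466459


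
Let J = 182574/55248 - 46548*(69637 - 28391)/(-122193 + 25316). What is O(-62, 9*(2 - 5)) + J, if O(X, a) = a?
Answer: 17657475082065/892043416 ≈ 19794.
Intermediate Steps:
J = 17681560254297/892043416 (J = 182574*(1/55248) - 46548/((-96877/41246)) = 30429/9208 - 46548/((-96877*1/41246)) = 30429/9208 - 46548/(-96877/41246) = 30429/9208 - 46548*(-41246/96877) = 30429/9208 + 1919918808/96877 = 17681560254297/892043416 ≈ 19821.)
O(-62, 9*(2 - 5)) + J = 9*(2 - 5) + 17681560254297/892043416 = 9*(-3) + 17681560254297/892043416 = -27 + 17681560254297/892043416 = 17657475082065/892043416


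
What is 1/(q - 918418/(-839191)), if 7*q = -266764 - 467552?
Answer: -5874337/616224949430 ≈ -9.5328e-6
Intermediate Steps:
q = -734316/7 (q = (-266764 - 467552)/7 = (⅐)*(-734316) = -734316/7 ≈ -1.0490e+5)
1/(q - 918418/(-839191)) = 1/(-734316/7 - 918418/(-839191)) = 1/(-734316/7 - 918418*(-1/839191)) = 1/(-734316/7 + 918418/839191) = 1/(-616224949430/5874337) = -5874337/616224949430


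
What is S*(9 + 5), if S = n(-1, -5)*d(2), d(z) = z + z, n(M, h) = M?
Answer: -56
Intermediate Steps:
d(z) = 2*z
S = -4 (S = -2*2 = -1*4 = -4)
S*(9 + 5) = -4*(9 + 5) = -4*14 = -56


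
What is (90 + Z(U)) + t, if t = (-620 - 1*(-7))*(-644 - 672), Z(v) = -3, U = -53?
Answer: 806795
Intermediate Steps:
t = 806708 (t = (-620 + 7)*(-1316) = -613*(-1316) = 806708)
(90 + Z(U)) + t = (90 - 3) + 806708 = 87 + 806708 = 806795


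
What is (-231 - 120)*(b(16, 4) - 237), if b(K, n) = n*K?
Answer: 60723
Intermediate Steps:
b(K, n) = K*n
(-231 - 120)*(b(16, 4) - 237) = (-231 - 120)*(16*4 - 237) = -351*(64 - 237) = -351*(-173) = 60723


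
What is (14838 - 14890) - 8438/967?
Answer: -58722/967 ≈ -60.726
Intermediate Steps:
(14838 - 14890) - 8438/967 = -52 - 8438*1/967 = -52 - 8438/967 = -58722/967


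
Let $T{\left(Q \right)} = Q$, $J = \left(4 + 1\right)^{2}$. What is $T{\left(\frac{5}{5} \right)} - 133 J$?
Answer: $-3324$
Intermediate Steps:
$J = 25$ ($J = 5^{2} = 25$)
$T{\left(\frac{5}{5} \right)} - 133 J = \frac{5}{5} - 3325 = 5 \cdot \frac{1}{5} - 3325 = 1 - 3325 = -3324$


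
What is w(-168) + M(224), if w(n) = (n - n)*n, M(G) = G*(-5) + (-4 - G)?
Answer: -1348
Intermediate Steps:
M(G) = -4 - 6*G (M(G) = -5*G + (-4 - G) = -4 - 6*G)
w(n) = 0 (w(n) = 0*n = 0)
w(-168) + M(224) = 0 + (-4 - 6*224) = 0 + (-4 - 1344) = 0 - 1348 = -1348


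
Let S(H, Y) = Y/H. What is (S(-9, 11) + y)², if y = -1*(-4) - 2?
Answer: 49/81 ≈ 0.60494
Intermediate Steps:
y = 2 (y = 4 - 2 = 2)
(S(-9, 11) + y)² = (11/(-9) + 2)² = (11*(-⅑) + 2)² = (-11/9 + 2)² = (7/9)² = 49/81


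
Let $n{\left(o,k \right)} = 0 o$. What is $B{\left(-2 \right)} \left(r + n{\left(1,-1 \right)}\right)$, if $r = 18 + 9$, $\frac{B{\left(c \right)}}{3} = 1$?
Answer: $81$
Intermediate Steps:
$B{\left(c \right)} = 3$ ($B{\left(c \right)} = 3 \cdot 1 = 3$)
$n{\left(o,k \right)} = 0$
$r = 27$
$B{\left(-2 \right)} \left(r + n{\left(1,-1 \right)}\right) = 3 \left(27 + 0\right) = 3 \cdot 27 = 81$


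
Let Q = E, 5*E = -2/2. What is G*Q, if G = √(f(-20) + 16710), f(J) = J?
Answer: -√16690/5 ≈ -25.838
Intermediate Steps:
E = -⅕ (E = (-2/2)/5 = (-2*½)/5 = (⅕)*(-1) = -⅕ ≈ -0.20000)
Q = -⅕ ≈ -0.20000
G = √16690 (G = √(-20 + 16710) = √16690 ≈ 129.19)
G*Q = √16690*(-⅕) = -√16690/5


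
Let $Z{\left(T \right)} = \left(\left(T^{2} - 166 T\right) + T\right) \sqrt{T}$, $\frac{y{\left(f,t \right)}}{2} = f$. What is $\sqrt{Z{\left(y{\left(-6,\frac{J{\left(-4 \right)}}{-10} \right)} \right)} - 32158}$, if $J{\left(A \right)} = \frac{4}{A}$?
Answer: $\sqrt{-32158 + 4248 i \sqrt{3}} \approx 20.384 + 180.48 i$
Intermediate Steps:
$y{\left(f,t \right)} = 2 f$
$Z{\left(T \right)} = \sqrt{T} \left(T^{2} - 165 T\right)$ ($Z{\left(T \right)} = \left(T^{2} - 165 T\right) \sqrt{T} = \sqrt{T} \left(T^{2} - 165 T\right)$)
$\sqrt{Z{\left(y{\left(-6,\frac{J{\left(-4 \right)}}{-10} \right)} \right)} - 32158} = \sqrt{\left(2 \left(-6\right)\right)^{\frac{3}{2}} \left(-165 + 2 \left(-6\right)\right) - 32158} = \sqrt{\left(-12\right)^{\frac{3}{2}} \left(-165 - 12\right) - 32158} = \sqrt{- 24 i \sqrt{3} \left(-177\right) - 32158} = \sqrt{4248 i \sqrt{3} - 32158} = \sqrt{-32158 + 4248 i \sqrt{3}}$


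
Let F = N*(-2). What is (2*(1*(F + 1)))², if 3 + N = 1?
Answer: 100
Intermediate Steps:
N = -2 (N = -3 + 1 = -2)
F = 4 (F = -2*(-2) = 4)
(2*(1*(F + 1)))² = (2*(1*(4 + 1)))² = (2*(1*5))² = (2*5)² = 10² = 100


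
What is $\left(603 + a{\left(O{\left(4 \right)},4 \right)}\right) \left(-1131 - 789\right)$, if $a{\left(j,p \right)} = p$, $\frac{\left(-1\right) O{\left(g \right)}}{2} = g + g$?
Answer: $-1165440$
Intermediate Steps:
$O{\left(g \right)} = - 4 g$ ($O{\left(g \right)} = - 2 \left(g + g\right) = - 2 \cdot 2 g = - 4 g$)
$\left(603 + a{\left(O{\left(4 \right)},4 \right)}\right) \left(-1131 - 789\right) = \left(603 + 4\right) \left(-1131 - 789\right) = 607 \left(-1920\right) = -1165440$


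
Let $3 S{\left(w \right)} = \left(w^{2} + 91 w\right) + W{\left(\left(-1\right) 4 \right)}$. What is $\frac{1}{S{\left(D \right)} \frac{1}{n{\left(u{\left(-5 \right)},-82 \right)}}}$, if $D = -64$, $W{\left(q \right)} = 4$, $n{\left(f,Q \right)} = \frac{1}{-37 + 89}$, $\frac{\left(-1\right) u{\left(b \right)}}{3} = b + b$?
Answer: $- \frac{3}{89648} \approx -3.3464 \cdot 10^{-5}$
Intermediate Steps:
$u{\left(b \right)} = - 6 b$ ($u{\left(b \right)} = - 3 \left(b + b\right) = - 3 \cdot 2 b = - 6 b$)
$n{\left(f,Q \right)} = \frac{1}{52}$
$S{\left(w \right)} = \frac{4}{3} + \frac{w^{2}}{3} + \frac{91 w}{3}$ ($S{\left(w \right)} = \frac{\left(w^{2} + 91 w\right) + 4}{3} = \frac{4 + w^{2} + 91 w}{3} = \frac{4}{3} + \frac{w^{2}}{3} + \frac{91 w}{3}$)
$\frac{1}{S{\left(D \right)} \frac{1}{n{\left(u{\left(-5 \right)},-82 \right)}}} = \frac{1}{\left(\frac{4}{3} + \frac{\left(-64\right)^{2}}{3} + \frac{91}{3} \left(-64\right)\right) \frac{1}{\frac{1}{52}}} = \frac{1}{\left(\frac{4}{3} + \frac{1}{3} \cdot 4096 - \frac{5824}{3}\right) 52} = \frac{1}{\left(\frac{4}{3} + \frac{4096}{3} - \frac{5824}{3}\right) 52} = \frac{1}{\left(- \frac{1724}{3}\right) 52} = \frac{1}{- \frac{89648}{3}} = - \frac{3}{89648}$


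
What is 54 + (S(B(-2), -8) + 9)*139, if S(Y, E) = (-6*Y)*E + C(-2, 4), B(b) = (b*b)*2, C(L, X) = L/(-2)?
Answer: 54820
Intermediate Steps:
C(L, X) = -L/2 (C(L, X) = L*(-1/2) = -L/2)
B(b) = 2*b**2 (B(b) = b**2*2 = 2*b**2)
S(Y, E) = 1 - 6*E*Y (S(Y, E) = (-6*Y)*E - 1/2*(-2) = -6*E*Y + 1 = 1 - 6*E*Y)
54 + (S(B(-2), -8) + 9)*139 = 54 + ((1 - 6*(-8)*2*(-2)**2) + 9)*139 = 54 + ((1 - 6*(-8)*2*4) + 9)*139 = 54 + ((1 - 6*(-8)*8) + 9)*139 = 54 + ((1 + 384) + 9)*139 = 54 + (385 + 9)*139 = 54 + 394*139 = 54 + 54766 = 54820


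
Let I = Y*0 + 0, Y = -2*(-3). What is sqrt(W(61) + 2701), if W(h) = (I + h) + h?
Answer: sqrt(2823) ≈ 53.132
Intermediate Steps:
Y = 6
I = 0 (I = 6*0 + 0 = 0 + 0 = 0)
W(h) = 2*h (W(h) = (0 + h) + h = h + h = 2*h)
sqrt(W(61) + 2701) = sqrt(2*61 + 2701) = sqrt(122 + 2701) = sqrt(2823)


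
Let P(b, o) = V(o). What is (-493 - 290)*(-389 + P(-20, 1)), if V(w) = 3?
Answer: 302238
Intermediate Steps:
P(b, o) = 3
(-493 - 290)*(-389 + P(-20, 1)) = (-493 - 290)*(-389 + 3) = -783*(-386) = 302238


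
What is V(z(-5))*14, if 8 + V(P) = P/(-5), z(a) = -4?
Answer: -504/5 ≈ -100.80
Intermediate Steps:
V(P) = -8 - P/5 (V(P) = -8 + P/(-5) = -8 + P*(-⅕) = -8 - P/5)
V(z(-5))*14 = (-8 - ⅕*(-4))*14 = (-8 + ⅘)*14 = -36/5*14 = -504/5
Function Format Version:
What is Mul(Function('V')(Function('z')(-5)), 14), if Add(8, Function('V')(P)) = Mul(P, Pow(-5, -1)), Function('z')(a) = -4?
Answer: Rational(-504, 5) ≈ -100.80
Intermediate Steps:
Function('V')(P) = Add(-8, Mul(Rational(-1, 5), P)) (Function('V')(P) = Add(-8, Mul(P, Pow(-5, -1))) = Add(-8, Mul(P, Rational(-1, 5))) = Add(-8, Mul(Rational(-1, 5), P)))
Mul(Function('V')(Function('z')(-5)), 14) = Mul(Add(-8, Mul(Rational(-1, 5), -4)), 14) = Mul(Add(-8, Rational(4, 5)), 14) = Mul(Rational(-36, 5), 14) = Rational(-504, 5)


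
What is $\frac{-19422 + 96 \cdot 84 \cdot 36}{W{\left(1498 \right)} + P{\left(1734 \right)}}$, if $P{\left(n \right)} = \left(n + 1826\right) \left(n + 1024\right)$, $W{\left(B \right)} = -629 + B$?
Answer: $\frac{270882}{9819349} \approx 0.027587$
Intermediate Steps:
$P{\left(n \right)} = \left(1024 + n\right) \left(1826 + n\right)$ ($P{\left(n \right)} = \left(1826 + n\right) \left(1024 + n\right) = \left(1024 + n\right) \left(1826 + n\right)$)
$\frac{-19422 + 96 \cdot 84 \cdot 36}{W{\left(1498 \right)} + P{\left(1734 \right)}} = \frac{-19422 + 96 \cdot 84 \cdot 36}{\left(-629 + 1498\right) + \left(1869824 + 1734^{2} + 2850 \cdot 1734\right)} = \frac{-19422 + 8064 \cdot 36}{869 + \left(1869824 + 3006756 + 4941900\right)} = \frac{-19422 + 290304}{869 + 9818480} = \frac{270882}{9819349}$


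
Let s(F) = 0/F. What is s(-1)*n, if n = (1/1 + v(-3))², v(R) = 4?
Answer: 0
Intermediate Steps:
s(F) = 0
n = 25 (n = (1/1 + 4)² = (1 + 4)² = 5² = 25)
s(-1)*n = 0*25 = 0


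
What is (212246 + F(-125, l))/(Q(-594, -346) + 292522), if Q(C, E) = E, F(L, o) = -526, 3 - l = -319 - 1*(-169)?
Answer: 26465/36522 ≈ 0.72463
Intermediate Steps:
l = 153 (l = 3 - (-319 - 1*(-169)) = 3 - (-319 + 169) = 3 - 1*(-150) = 3 + 150 = 153)
(212246 + F(-125, l))/(Q(-594, -346) + 292522) = (212246 - 526)/(-346 + 292522) = 211720/292176 = 211720*(1/292176) = 26465/36522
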